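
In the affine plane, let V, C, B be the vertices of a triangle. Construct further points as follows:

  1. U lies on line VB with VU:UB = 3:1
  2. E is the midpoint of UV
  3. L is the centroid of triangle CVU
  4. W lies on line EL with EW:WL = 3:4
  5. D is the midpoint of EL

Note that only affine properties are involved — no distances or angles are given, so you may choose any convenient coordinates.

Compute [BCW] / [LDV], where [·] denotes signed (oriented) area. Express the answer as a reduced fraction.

[BCW]:[LDV] = -60/7

Assign V = (0, 0), C = (1, 0), B = (0, 1) — the answer is frame-independent, so this choice is without loss of generality.
1. U lies on line VB with VU:UB = 3:1 ⇒ U = (0, 3/4)
2. E is the midpoint of UV ⇒ E = (0, 3/8)
3. L is the centroid of triangle CVU ⇒ L = (1/3, 1/4)
4. W lies on line EL with EW:WL = 3:4 ⇒ W = (1/7, 9/28)
5. D is the midpoint of EL ⇒ D = (1/6, 5/16)
2·[BCW] = -15/28, 2·[LDV] = 1/16
[BCW]:[LDV] = -15/28:1/16 = -60/7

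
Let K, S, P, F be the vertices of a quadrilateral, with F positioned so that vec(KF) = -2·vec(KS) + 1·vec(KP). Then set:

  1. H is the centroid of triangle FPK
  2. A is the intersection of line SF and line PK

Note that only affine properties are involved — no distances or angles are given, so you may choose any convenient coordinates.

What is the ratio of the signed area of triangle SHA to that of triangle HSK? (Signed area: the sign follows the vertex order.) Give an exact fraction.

[SHA]:[HSK] = -1/6

Assign K = (0, 0), S = (1, 0), P = (0, 1), F = (-2, 1) — the answer is frame-independent, so this choice is without loss of generality.
1. H is the centroid of triangle FPK ⇒ H = (-2/3, 2/3)
2. A is the intersection of line SF and line PK ⇒ A = (0, 1/3)
2·[SHA] = 1/9, 2·[HSK] = -2/3
[SHA]:[HSK] = 1/9:-2/3 = -1/6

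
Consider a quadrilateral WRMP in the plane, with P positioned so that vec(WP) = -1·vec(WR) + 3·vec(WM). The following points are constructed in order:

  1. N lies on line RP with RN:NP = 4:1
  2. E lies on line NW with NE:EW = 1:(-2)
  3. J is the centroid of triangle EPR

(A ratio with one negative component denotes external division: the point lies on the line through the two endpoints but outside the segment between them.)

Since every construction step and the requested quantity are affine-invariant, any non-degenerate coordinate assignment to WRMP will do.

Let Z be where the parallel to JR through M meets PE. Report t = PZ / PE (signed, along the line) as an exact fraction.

Choose coordinates W = (0, 0), R = (1, 0), M = (0, 1), P = (-1, 3).
1. N lies on line RP with RN:NP = 4:1 ⇒ N = (-3/5, 12/5)
2. E lies on line NW with NE:EW = 1:(-2) ⇒ E = (-6/5, 24/5)
3. J is the centroid of triangle EPR ⇒ J = (-2/5, 13/5)
through M parallel to JR: direction (7/5, -13/5); meets PE at Z = (-49/50, 141/50)
Z = P + t·(E−P) with t = -1/10

t = -1/10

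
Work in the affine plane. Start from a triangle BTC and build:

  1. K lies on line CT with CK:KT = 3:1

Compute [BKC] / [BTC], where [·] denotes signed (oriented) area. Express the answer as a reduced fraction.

Assign B = (0, 0), T = (1, 0), C = (0, 1) — the answer is frame-independent, so this choice is without loss of generality.
1. K lies on line CT with CK:KT = 3:1 ⇒ K = (3/4, 1/4)
2·[BKC] = 3/4, 2·[BTC] = 1
[BKC]:[BTC] = 3/4:1 = 3/4

[BKC]:[BTC] = 3/4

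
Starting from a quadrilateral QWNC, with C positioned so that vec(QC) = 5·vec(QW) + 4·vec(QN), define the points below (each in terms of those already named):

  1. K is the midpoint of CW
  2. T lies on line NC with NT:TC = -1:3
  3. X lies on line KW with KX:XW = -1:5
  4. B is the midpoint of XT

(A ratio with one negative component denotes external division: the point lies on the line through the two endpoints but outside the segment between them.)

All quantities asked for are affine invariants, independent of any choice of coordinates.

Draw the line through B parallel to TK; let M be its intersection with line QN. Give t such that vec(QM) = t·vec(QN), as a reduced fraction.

t = 17/22

Choose coordinates Q = (0, 0), W = (1, 0), N = (0, 1), C = (5, 4).
1. K is the midpoint of CW ⇒ K = (3, 2)
2. T lies on line NC with NT:TC = -1:3 ⇒ T = (-5/2, -1/2)
3. X lies on line KW with KX:XW = -1:5 ⇒ X = (7/2, 5/2)
4. B is the midpoint of XT ⇒ B = (1/2, 1)
through B parallel to TK: direction (11/2, 5/2); meets QN at M = (0, 17/22)
M = Q + t·(N−Q) with t = 17/22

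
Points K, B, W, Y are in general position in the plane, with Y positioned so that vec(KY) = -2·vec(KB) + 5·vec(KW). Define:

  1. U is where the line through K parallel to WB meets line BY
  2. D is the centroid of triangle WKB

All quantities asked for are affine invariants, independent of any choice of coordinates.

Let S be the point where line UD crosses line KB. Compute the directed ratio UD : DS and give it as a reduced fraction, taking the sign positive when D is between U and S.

Work in coordinates with K = (0, 0), B = (1, 0), W = (0, 1), Y = (-2, 5).
1. U is where the line through K parallel to WB meets line BY ⇒ U = (5/2, -5/2)
2. D is the centroid of triangle WKB ⇒ D = (1/3, 1/3)
line UD meets KB at S = (10/17, 0)
D = U + t·(S−U) with t = 17/15, so UD:DS = 17/15:-2/15

UD:DS = -17/2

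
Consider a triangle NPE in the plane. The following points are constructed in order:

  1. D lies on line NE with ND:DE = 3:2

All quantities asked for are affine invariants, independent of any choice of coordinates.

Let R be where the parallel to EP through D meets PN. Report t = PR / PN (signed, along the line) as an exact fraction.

Assign N = (0, 0), P = (1, 0), E = (0, 1) — the answer is frame-independent, so this choice is without loss of generality.
1. D lies on line NE with ND:DE = 3:2 ⇒ D = (0, 3/5)
through D parallel to EP: direction (1, -1); meets PN at R = (3/5, 0)
R = P + t·(N−P) with t = 2/5

t = 2/5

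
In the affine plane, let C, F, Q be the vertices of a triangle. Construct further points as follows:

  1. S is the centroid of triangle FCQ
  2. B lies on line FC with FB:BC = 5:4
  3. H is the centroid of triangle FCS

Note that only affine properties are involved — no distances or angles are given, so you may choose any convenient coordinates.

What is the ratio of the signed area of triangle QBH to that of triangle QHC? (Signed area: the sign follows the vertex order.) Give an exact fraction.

Work in coordinates with C = (0, 0), F = (1, 0), Q = (0, 1).
1. S is the centroid of triangle FCQ ⇒ S = (1/3, 1/3)
2. B lies on line FC with FB:BC = 5:4 ⇒ B = (4/9, 0)
3. H is the centroid of triangle FCS ⇒ H = (4/9, 1/9)
2·[QBH] = 4/81, 2·[QHC] = -4/9
[QBH]:[QHC] = 4/81:-4/9 = -1/9

[QBH]:[QHC] = -1/9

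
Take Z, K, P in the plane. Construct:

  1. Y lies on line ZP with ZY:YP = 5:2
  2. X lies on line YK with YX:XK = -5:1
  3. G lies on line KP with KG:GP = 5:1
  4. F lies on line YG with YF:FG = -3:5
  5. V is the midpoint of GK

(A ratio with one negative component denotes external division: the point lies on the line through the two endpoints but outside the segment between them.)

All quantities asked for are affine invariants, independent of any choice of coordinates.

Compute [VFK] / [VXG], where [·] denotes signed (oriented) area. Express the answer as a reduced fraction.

[VFK]:[VXG] = 10

Choose coordinates Z = (0, 0), K = (1, 0), P = (0, 1).
1. Y lies on line ZP with ZY:YP = 5:2 ⇒ Y = (0, 5/7)
2. X lies on line YK with YX:XK = -5:1 ⇒ X = (5/4, -5/28)
3. G lies on line KP with KG:GP = 5:1 ⇒ G = (1/6, 5/6)
4. F lies on line YG with YF:FG = -3:5 ⇒ F = (-1/4, 15/28)
5. V is the midpoint of GK ⇒ V = (7/12, 5/12)
2·[VFK] = 25/84, 2·[VXG] = 5/168
[VFK]:[VXG] = 25/84:5/168 = 10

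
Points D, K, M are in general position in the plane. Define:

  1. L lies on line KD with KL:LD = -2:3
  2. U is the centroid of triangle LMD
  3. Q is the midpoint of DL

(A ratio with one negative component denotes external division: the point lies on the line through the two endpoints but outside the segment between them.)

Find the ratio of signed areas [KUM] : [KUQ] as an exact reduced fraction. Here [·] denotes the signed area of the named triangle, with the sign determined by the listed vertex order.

Choose coordinates D = (0, 0), K = (1, 0), M = (0, 1).
1. L lies on line KD with KL:LD = -2:3 ⇒ L = (3, 0)
2. U is the centroid of triangle LMD ⇒ U = (1, 1/3)
3. Q is the midpoint of DL ⇒ Q = (3/2, 0)
2·[KUM] = 1/3, 2·[KUQ] = -1/6
[KUM]:[KUQ] = 1/3:-1/6 = -2

[KUM]:[KUQ] = -2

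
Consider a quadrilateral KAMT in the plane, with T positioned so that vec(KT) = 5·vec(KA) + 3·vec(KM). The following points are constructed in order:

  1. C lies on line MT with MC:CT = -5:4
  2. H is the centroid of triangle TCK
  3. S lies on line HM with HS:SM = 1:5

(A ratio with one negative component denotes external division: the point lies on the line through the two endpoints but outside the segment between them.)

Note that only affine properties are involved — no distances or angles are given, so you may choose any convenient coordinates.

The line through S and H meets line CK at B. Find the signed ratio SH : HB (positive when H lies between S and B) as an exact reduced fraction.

SH:HB = 11/24

Assign K = (0, 0), A = (1, 0), M = (0, 1), T = (5, 3) — the answer is frame-independent, so this choice is without loss of generality.
1. C lies on line MT with MC:CT = -5:4 ⇒ C = (25, 11)
2. H is the centroid of triangle TCK ⇒ H = (10, 14/3)
3. S lies on line HM with HS:SM = 1:5 ⇒ S = (25/3, 73/18)
line SH meets CK at B = (150/11, 6)
H = S + t·(B−S) with t = 11/35, so SH:HB = 11/35:24/35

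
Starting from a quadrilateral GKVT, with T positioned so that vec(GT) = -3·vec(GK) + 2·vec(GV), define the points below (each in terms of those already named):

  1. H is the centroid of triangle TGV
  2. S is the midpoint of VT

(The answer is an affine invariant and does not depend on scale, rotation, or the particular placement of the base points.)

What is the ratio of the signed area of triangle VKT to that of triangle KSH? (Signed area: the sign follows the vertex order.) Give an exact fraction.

Choose coordinates G = (0, 0), K = (1, 0), V = (0, 1), T = (-3, 2).
1. H is the centroid of triangle TGV ⇒ H = (-1, 1)
2. S is the midpoint of VT ⇒ S = (-3/2, 3/2)
2·[VKT] = -2, 2·[KSH] = 1/2
[VKT]:[KSH] = -2:1/2 = -4

[VKT]:[KSH] = -4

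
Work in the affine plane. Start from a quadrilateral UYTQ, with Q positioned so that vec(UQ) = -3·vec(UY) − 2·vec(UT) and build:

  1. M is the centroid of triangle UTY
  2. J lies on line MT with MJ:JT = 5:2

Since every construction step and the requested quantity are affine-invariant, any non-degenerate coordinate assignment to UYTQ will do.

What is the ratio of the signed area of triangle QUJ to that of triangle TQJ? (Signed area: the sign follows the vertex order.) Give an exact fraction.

[QUJ]:[TQJ] = 47/18

Choose coordinates U = (0, 0), Y = (1, 0), T = (0, 1), Q = (-3, -2).
1. M is the centroid of triangle UTY ⇒ M = (1/3, 1/3)
2. J lies on line MT with MJ:JT = 5:2 ⇒ J = (2/21, 17/21)
2·[QUJ] = 47/21, 2·[TQJ] = 6/7
[QUJ]:[TQJ] = 47/21:6/7 = 47/18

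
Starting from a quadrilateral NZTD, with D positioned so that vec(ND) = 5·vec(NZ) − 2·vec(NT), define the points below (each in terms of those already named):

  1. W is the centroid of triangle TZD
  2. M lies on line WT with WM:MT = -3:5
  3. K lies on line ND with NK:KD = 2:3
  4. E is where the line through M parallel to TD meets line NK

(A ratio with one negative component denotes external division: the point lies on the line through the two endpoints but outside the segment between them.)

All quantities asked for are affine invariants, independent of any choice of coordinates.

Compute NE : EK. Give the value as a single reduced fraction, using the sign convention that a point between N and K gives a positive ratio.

Assign N = (0, 0), Z = (1, 0), T = (0, 1), D = (5, -2) — the answer is frame-independent, so this choice is without loss of generality.
1. W is the centroid of triangle TZD ⇒ W = (2, -1/3)
2. M lies on line WT with WM:MT = -3:5 ⇒ M = (5, -7/3)
3. K lies on line ND with NK:KD = 2:3 ⇒ K = (2, -4/5)
4. E is where the line through M parallel to TD meets line NK ⇒ E = (10/3, -4/3)
E = N + t·(K−N) with t = 5/3, so NE:EK = t:(1−t) = 5/3:-2/3

NE:EK = -5/2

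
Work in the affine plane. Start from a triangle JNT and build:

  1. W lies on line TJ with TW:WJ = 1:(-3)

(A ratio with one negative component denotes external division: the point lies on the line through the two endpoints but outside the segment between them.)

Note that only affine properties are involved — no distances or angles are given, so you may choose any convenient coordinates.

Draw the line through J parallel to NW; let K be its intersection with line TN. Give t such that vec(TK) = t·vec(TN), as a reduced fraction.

Assign J = (0, 0), N = (1, 0), T = (0, 1) — the answer is frame-independent, so this choice is without loss of generality.
1. W lies on line TJ with TW:WJ = 1:(-3) ⇒ W = (0, 3/2)
through J parallel to NW: direction (-1, 3/2); meets TN at K = (-2, 3)
K = T + t·(N−T) with t = -2

t = -2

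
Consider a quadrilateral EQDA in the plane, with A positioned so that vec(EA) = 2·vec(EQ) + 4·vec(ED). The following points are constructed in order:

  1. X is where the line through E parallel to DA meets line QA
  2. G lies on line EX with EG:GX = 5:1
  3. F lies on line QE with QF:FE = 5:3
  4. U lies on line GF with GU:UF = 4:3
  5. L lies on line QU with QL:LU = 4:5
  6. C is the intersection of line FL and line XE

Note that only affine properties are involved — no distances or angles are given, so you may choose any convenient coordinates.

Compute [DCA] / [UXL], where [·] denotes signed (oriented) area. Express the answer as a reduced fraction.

[DCA]:[UXL] = -7/2

Choose coordinates E = (0, 0), Q = (1, 0), D = (0, 1), A = (2, 4).
1. X is where the line through E parallel to DA meets line QA ⇒ X = (8/5, 12/5)
2. G lies on line EX with EG:GX = 5:1 ⇒ G = (4/3, 2)
3. F lies on line QE with QF:FE = 5:3 ⇒ F = (3/8, 0)
4. U lies on line GF with GU:UF = 4:3 ⇒ U = (11/14, 6/7)
5. L lies on line QU with QL:LU = 4:5 ⇒ L = (19/21, 8/21)
6. C is the intersection of line FL and line XE ⇒ C = (-48/139, -72/139)
2·[DCA] = 2, 2·[UXL] = -4/7
[DCA]:[UXL] = 2:-4/7 = -7/2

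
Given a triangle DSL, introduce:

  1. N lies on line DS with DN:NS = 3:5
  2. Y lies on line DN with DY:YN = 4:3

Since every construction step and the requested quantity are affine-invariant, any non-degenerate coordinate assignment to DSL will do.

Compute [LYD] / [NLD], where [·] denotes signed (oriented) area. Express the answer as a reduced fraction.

Set D = (0, 0), S = (1, 0), L = (0, 1); any affine frame gives the same invariant.
1. N lies on line DS with DN:NS = 3:5 ⇒ N = (3/8, 0)
2. Y lies on line DN with DY:YN = 4:3 ⇒ Y = (3/14, 0)
2·[LYD] = -3/14, 2·[NLD] = 3/8
[LYD]:[NLD] = -3/14:3/8 = -4/7

[LYD]:[NLD] = -4/7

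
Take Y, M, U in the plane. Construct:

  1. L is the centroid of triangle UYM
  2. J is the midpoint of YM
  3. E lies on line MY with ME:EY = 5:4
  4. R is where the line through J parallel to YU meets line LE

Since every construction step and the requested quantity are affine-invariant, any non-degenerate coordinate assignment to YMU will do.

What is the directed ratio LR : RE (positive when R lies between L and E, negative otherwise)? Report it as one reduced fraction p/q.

LR:RE = -3

Work in coordinates with Y = (0, 0), M = (1, 0), U = (0, 1).
1. L is the centroid of triangle UYM ⇒ L = (1/3, 1/3)
2. J is the midpoint of YM ⇒ J = (1/2, 0)
3. E lies on line MY with ME:EY = 5:4 ⇒ E = (4/9, 0)
4. R is where the line through J parallel to YU meets line LE ⇒ R = (1/2, -1/6)
R = L + t·(E−L) with t = 3/2, so LR:RE = t:(1−t) = 3/2:-1/2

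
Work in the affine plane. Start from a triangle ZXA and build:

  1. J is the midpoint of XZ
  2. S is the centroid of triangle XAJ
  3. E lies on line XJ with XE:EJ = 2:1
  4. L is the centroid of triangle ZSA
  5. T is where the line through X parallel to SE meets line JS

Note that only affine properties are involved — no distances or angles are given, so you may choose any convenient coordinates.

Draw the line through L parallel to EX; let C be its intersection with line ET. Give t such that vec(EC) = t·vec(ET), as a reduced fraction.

Assign Z = (0, 0), X = (1, 0), A = (0, 1) — the answer is frame-independent, so this choice is without loss of generality.
1. J is the midpoint of XZ ⇒ J = (1/2, 0)
2. S is the centroid of triangle XAJ ⇒ S = (1/2, 1/3)
3. E lies on line XJ with XE:EJ = 2:1 ⇒ E = (2/3, 0)
4. L is the centroid of triangle ZSA ⇒ L = (1/6, 4/9)
5. T is where the line through X parallel to SE meets line JS ⇒ T = (1/2, 1)
through L parallel to EX: direction (1/3, 0); meets ET at C = (16/27, 4/9)
C = E + t·(T−E) with t = 4/9

t = 4/9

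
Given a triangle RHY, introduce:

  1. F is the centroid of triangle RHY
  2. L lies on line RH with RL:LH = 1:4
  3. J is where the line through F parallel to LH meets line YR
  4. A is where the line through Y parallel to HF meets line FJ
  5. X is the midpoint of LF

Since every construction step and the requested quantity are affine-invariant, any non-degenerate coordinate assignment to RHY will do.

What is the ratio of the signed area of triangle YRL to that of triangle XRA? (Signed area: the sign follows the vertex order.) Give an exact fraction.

[YRL]:[XRA] = 3/2

Assign R = (0, 0), H = (1, 0), Y = (0, 1) — the answer is frame-independent, so this choice is without loss of generality.
1. F is the centroid of triangle RHY ⇒ F = (1/3, 1/3)
2. L lies on line RH with RL:LH = 1:4 ⇒ L = (1/5, 0)
3. J is where the line through F parallel to LH meets line YR ⇒ J = (0, 1/3)
4. A is where the line through Y parallel to HF meets line FJ ⇒ A = (4/3, 1/3)
5. X is the midpoint of LF ⇒ X = (4/15, 1/6)
2·[YRL] = 1/5, 2·[XRA] = 2/15
[YRL]:[XRA] = 1/5:2/15 = 3/2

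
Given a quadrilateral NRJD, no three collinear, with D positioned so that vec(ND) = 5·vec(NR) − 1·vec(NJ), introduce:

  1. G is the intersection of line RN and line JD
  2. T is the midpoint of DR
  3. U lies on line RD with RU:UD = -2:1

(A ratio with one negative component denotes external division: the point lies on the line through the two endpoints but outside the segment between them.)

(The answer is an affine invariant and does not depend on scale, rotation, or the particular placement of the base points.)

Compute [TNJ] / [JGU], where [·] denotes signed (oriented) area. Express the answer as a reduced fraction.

Assign N = (0, 0), R = (1, 0), J = (0, 1), D = (5, -1) — the answer is frame-independent, so this choice is without loss of generality.
1. G is the intersection of line RN and line JD ⇒ G = (5/2, 0)
2. T is the midpoint of DR ⇒ T = (3, -1/2)
3. U lies on line RD with RU:UD = -2:1 ⇒ U = (9, -2)
2·[TNJ] = -3, 2·[JGU] = 3/2
[TNJ]:[JGU] = -3:3/2 = -2

[TNJ]:[JGU] = -2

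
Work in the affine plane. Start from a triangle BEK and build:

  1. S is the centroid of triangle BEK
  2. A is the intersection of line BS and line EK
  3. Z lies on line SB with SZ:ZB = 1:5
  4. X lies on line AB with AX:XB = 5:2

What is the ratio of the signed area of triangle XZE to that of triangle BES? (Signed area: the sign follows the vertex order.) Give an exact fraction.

Assign B = (0, 0), E = (1, 0), K = (0, 1) — the answer is frame-independent, so this choice is without loss of generality.
1. S is the centroid of triangle BEK ⇒ S = (1/3, 1/3)
2. A is the intersection of line BS and line EK ⇒ A = (1/2, 1/2)
3. Z lies on line SB with SZ:ZB = 1:5 ⇒ Z = (5/18, 5/18)
4. X lies on line AB with AX:XB = 5:2 ⇒ X = (1/7, 1/7)
2·[XZE] = -17/126, 2·[BES] = 1/3
[XZE]:[BES] = -17/126:1/3 = -17/42

[XZE]:[BES] = -17/42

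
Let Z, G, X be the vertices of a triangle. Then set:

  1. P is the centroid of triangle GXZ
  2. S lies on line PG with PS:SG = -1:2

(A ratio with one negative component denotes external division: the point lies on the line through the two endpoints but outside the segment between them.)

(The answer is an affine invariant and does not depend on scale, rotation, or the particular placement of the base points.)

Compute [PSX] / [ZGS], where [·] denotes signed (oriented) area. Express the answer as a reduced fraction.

[PSX]:[ZGS] = -1/2

Assign Z = (0, 0), G = (1, 0), X = (0, 1) — the answer is frame-independent, so this choice is without loss of generality.
1. P is the centroid of triangle GXZ ⇒ P = (1/3, 1/3)
2. S lies on line PG with PS:SG = -1:2 ⇒ S = (-1/3, 2/3)
2·[PSX] = -1/3, 2·[ZGS] = 2/3
[PSX]:[ZGS] = -1/3:2/3 = -1/2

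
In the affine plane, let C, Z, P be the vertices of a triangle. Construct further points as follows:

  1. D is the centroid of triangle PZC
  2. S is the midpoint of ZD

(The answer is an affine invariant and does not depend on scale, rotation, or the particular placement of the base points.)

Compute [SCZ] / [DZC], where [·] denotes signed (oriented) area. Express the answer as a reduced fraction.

[SCZ]:[DZC] = -1/2

Choose coordinates C = (0, 0), Z = (1, 0), P = (0, 1).
1. D is the centroid of triangle PZC ⇒ D = (1/3, 1/3)
2. S is the midpoint of ZD ⇒ S = (2/3, 1/6)
2·[SCZ] = 1/6, 2·[DZC] = -1/3
[SCZ]:[DZC] = 1/6:-1/3 = -1/2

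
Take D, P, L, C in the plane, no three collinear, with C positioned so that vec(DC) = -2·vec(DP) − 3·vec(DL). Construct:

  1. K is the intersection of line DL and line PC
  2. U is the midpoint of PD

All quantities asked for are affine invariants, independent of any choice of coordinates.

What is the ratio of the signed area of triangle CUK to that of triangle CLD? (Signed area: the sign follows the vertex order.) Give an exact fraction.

Assign D = (0, 0), P = (1, 0), L = (0, 1), C = (-2, -3) — the answer is frame-independent, so this choice is without loss of generality.
1. K is the intersection of line DL and line PC ⇒ K = (0, -1)
2. U is the midpoint of PD ⇒ U = (1/2, 0)
2·[CUK] = -1, 2·[CLD] = -2
[CUK]:[CLD] = -1:-2 = 1/2

[CUK]:[CLD] = 1/2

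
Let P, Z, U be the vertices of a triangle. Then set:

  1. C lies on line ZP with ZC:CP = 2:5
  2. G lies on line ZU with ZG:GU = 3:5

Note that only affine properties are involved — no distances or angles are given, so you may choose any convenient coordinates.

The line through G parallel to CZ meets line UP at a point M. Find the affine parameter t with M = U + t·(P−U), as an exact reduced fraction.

Work in coordinates with P = (0, 0), Z = (1, 0), U = (0, 1).
1. C lies on line ZP with ZC:CP = 2:5 ⇒ C = (5/7, 0)
2. G lies on line ZU with ZG:GU = 3:5 ⇒ G = (5/8, 3/8)
through G parallel to CZ: direction (2/7, 0); meets UP at M = (0, 3/8)
M = U + t·(P−U) with t = 5/8

t = 5/8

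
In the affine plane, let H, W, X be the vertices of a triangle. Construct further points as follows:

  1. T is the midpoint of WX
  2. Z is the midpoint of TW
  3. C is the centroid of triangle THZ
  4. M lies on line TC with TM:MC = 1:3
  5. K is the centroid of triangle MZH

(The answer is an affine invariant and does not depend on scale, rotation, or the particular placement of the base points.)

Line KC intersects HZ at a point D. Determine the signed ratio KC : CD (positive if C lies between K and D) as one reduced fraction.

KC:CD = -1/6

Choose coordinates H = (0, 0), W = (1, 0), X = (0, 1).
1. T is the midpoint of WX ⇒ T = (1/2, 1/2)
2. Z is the midpoint of TW ⇒ Z = (3/4, 1/4)
3. C is the centroid of triangle THZ ⇒ C = (5/12, 1/4)
4. M lies on line TC with TM:MC = 1:3 ⇒ M = (23/48, 7/16)
5. K is the centroid of triangle MZH ⇒ K = (59/144, 11/48)
line KC meets HZ at D = (3/8, 1/8)
C = K + t·(D−K) with t = -1/5, so KC:CD = -1/5:6/5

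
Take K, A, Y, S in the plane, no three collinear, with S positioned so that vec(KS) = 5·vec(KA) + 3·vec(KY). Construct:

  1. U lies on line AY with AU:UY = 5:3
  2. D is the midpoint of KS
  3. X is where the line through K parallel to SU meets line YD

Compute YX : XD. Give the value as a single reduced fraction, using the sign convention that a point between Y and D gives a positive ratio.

YX:XD = -37/8

Assign K = (0, 0), A = (1, 0), Y = (0, 1), S = (5, 3) — the answer is frame-independent, so this choice is without loss of generality.
1. U lies on line AY with AU:UY = 5:3 ⇒ U = (3/8, 5/8)
2. D is the midpoint of KS ⇒ D = (5/2, 3/2)
3. X is where the line through K parallel to SU meets line YD ⇒ X = (185/58, 95/58)
X = Y + t·(D−Y) with t = 37/29, so YX:XD = t:(1−t) = 37/29:-8/29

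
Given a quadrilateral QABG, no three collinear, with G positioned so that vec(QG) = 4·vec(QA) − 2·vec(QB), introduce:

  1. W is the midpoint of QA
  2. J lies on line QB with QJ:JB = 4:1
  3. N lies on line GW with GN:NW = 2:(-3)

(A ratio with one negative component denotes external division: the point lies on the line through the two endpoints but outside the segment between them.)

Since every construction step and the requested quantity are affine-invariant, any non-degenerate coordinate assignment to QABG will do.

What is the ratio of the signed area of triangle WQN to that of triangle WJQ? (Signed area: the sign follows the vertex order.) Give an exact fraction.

[WQN]:[WJQ] = 15/2

Set Q = (0, 0), A = (1, 0), B = (0, 1), G = (4, -2); any affine frame gives the same invariant.
1. W is the midpoint of QA ⇒ W = (1/2, 0)
2. J lies on line QB with QJ:JB = 4:1 ⇒ J = (0, 4/5)
3. N lies on line GW with GN:NW = 2:(-3) ⇒ N = (11, -6)
2·[WQN] = 3, 2·[WJQ] = 2/5
[WQN]:[WJQ] = 3:2/5 = 15/2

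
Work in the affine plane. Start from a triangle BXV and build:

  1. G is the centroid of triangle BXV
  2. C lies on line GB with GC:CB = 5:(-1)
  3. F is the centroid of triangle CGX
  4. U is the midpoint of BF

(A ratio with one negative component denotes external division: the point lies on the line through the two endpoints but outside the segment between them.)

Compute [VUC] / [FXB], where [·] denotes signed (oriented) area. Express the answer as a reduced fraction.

Set B = (0, 0), X = (1, 0), V = (0, 1); any affine frame gives the same invariant.
1. G is the centroid of triangle BXV ⇒ G = (1/3, 1/3)
2. C lies on line GB with GC:CB = 5:(-1) ⇒ C = (-1/12, -1/12)
3. F is the centroid of triangle CGX ⇒ F = (5/12, 1/12)
4. U is the midpoint of BF ⇒ U = (5/24, 1/24)
2·[VUC] = -11/36, 2·[FXB] = -1/12
[VUC]:[FXB] = -11/36:-1/12 = 11/3

[VUC]:[FXB] = 11/3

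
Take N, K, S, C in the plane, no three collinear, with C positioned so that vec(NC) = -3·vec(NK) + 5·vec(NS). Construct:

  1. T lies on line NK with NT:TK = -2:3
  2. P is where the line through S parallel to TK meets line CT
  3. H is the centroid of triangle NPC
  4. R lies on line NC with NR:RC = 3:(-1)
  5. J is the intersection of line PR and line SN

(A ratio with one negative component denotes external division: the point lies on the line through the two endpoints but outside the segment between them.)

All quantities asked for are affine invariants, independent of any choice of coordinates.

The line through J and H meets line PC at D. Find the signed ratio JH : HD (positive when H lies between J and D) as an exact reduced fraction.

Assign N = (0, 0), K = (1, 0), S = (0, 1), C = (-3, 5) — the answer is frame-independent, so this choice is without loss of generality.
1. T lies on line NK with NT:TK = -2:3 ⇒ T = (-2, 0)
2. P is where the line through S parallel to TK meets line CT ⇒ P = (-11/5, 1)
3. H is the centroid of triangle NPC ⇒ H = (-26/15, 2)
4. R lies on line NC with NR:RC = 3:(-1) ⇒ R = (-9/2, 15/2)
5. J is the intersection of line PR and line SN ⇒ J = (0, -120/23)
line JH meets PC at D = (-143/25, 93/5)
H = J + t·(D−J) with t = 10/33, so JH:HD = 10/33:23/33

JH:HD = 10/23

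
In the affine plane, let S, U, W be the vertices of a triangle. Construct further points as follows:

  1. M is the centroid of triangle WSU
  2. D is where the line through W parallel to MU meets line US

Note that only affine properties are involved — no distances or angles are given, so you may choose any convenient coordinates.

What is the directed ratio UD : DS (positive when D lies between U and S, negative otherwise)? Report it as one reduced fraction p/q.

UD:DS = -1/2

Assign S = (0, 0), U = (1, 0), W = (0, 1) — the answer is frame-independent, so this choice is without loss of generality.
1. M is the centroid of triangle WSU ⇒ M = (1/3, 1/3)
2. D is where the line through W parallel to MU meets line US ⇒ D = (2, 0)
D = U + t·(S−U) with t = -1, so UD:DS = t:(1−t) = -1:2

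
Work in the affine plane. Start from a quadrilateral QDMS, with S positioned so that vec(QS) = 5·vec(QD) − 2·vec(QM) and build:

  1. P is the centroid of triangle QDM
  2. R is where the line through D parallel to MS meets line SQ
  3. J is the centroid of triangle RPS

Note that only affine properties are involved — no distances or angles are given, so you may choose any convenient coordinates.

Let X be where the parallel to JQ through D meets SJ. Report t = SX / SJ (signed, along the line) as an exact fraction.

Assign Q = (0, 0), D = (1, 0), M = (0, 1), S = (5, -2) — the answer is frame-independent, so this choice is without loss of generality.
1. P is the centroid of triangle QDM ⇒ P = (1/3, 1/3)
2. R is where the line through D parallel to MS meets line SQ ⇒ R = (3, -6/5)
3. J is the centroid of triangle RPS ⇒ J = (25/9, -43/45)
through D parallel to JQ: direction (-25/9, 43/45); meets SJ at X = (1/21, 172/525)
X = S + t·(J−S) with t = 78/35

t = 78/35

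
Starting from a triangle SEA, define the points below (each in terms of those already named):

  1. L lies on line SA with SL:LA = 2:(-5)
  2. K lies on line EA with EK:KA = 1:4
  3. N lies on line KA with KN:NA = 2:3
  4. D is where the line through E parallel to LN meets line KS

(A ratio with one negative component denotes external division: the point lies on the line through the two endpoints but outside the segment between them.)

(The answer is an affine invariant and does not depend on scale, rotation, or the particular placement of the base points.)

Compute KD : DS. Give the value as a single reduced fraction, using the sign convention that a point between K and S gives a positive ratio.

Choose coordinates S = (0, 0), E = (1, 0), A = (0, 1).
1. L lies on line SA with SL:LA = 2:(-5) ⇒ L = (0, -2/3)
2. K lies on line EA with EK:KA = 1:4 ⇒ K = (4/5, 1/5)
3. N lies on line KA with KN:NA = 2:3 ⇒ N = (12/25, 13/25)
4. D is where the line through E parallel to LN meets line KS ⇒ D = (89/80, 89/320)
D = K + t·(S−K) with t = -25/64, so KD:DS = t:(1−t) = -25/64:89/64

KD:DS = -25/89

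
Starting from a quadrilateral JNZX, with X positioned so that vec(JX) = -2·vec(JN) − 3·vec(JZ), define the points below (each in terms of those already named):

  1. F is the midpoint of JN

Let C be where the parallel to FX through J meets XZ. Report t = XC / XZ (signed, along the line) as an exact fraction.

Choose coordinates J = (0, 0), N = (1, 0), Z = (0, 1), X = (-2, -3).
1. F is the midpoint of JN ⇒ F = (1/2, 0)
through J parallel to FX: direction (-5/2, -3); meets XZ at C = (-5/4, -3/2)
C = X + t·(Z−X) with t = 3/8

t = 3/8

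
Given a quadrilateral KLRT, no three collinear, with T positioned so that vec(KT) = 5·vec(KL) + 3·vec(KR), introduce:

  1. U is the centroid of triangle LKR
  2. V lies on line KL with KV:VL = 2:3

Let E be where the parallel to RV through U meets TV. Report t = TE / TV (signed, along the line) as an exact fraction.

Work in coordinates with K = (0, 0), L = (1, 0), R = (0, 1), T = (5, 3).
1. U is the centroid of triangle LKR ⇒ U = (1/3, 1/3)
2. V lies on line KL with KV:VL = 2:3 ⇒ V = (2/5, 0)
through U parallel to RV: direction (2/5, -1); meets TV at E = (197/435, 1/29)
E = T + t·(V−T) with t = 86/87

t = 86/87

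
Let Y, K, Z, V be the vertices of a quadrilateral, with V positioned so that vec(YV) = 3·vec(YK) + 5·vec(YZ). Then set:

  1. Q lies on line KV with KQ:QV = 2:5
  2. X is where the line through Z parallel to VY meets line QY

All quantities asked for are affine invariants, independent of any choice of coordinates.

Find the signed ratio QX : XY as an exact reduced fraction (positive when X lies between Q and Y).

QX:XY = -46/21

Assign Y = (0, 0), K = (1, 0), Z = (0, 1), V = (3, 5) — the answer is frame-independent, so this choice is without loss of generality.
1. Q lies on line KV with KQ:QV = 2:5 ⇒ Q = (11/7, 10/7)
2. X is where the line through Z parallel to VY meets line QY ⇒ X = (-33/25, -6/5)
X = Q + t·(Y−Q) with t = 46/25, so QX:XY = t:(1−t) = 46/25:-21/25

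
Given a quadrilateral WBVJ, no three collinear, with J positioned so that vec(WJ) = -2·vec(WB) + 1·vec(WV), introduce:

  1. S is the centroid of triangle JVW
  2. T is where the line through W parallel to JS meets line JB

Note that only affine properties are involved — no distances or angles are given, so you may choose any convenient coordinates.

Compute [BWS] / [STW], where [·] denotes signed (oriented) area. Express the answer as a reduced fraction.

Choose coordinates W = (0, 0), B = (1, 0), V = (0, 1), J = (-2, 1).
1. S is the centroid of triangle JVW ⇒ S = (-2/3, 2/3)
2. T is where the line through W parallel to JS meets line JB ⇒ T = (4, -1)
2·[BWS] = -2/3, 2·[STW] = -2
[BWS]:[STW] = -2/3:-2 = 1/3

[BWS]:[STW] = 1/3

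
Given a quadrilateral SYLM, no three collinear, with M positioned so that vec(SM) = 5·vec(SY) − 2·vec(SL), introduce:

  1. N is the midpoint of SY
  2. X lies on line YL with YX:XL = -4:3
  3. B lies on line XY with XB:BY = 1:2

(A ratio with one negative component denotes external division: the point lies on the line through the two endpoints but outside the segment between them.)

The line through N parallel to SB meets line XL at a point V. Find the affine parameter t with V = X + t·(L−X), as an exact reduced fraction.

Choose coordinates S = (0, 0), Y = (1, 0), L = (0, 1), M = (5, -2).
1. N is the midpoint of SY ⇒ N = (1/2, 0)
2. X lies on line YL with YX:XL = -4:3 ⇒ X = (-3, 4)
3. B lies on line XY with XB:BY = 1:2 ⇒ B = (-5/3, 8/3)
through N parallel to SB: direction (-5/3, 8/3); meets XL at V = (-1/3, 4/3)
V = X + t·(L−X) with t = 8/9

t = 8/9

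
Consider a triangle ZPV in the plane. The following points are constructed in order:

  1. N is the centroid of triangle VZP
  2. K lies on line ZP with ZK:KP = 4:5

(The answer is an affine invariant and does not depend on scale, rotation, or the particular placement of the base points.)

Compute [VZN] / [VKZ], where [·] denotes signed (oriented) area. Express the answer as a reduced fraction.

[VZN]:[VKZ] = -3/4

Choose coordinates Z = (0, 0), P = (1, 0), V = (0, 1).
1. N is the centroid of triangle VZP ⇒ N = (1/3, 1/3)
2. K lies on line ZP with ZK:KP = 4:5 ⇒ K = (4/9, 0)
2·[VZN] = 1/3, 2·[VKZ] = -4/9
[VZN]:[VKZ] = 1/3:-4/9 = -3/4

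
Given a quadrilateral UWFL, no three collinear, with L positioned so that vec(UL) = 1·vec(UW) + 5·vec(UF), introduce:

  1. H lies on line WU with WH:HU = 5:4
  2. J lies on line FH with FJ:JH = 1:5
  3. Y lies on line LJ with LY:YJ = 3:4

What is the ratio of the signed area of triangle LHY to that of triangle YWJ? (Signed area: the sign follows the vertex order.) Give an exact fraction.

Work in coordinates with U = (0, 0), W = (1, 0), F = (0, 1), L = (1, 5).
1. H lies on line WU with WH:HU = 5:4 ⇒ H = (4/9, 0)
2. J lies on line FH with FJ:JH = 1:5 ⇒ J = (2/27, 5/6)
3. Y lies on line LJ with LY:YJ = 3:4 ⇒ Y = (38/63, 45/14)
2·[LHY] = -125/126, 2·[YWJ] = -500/189
[LHY]:[YWJ] = -125/126:-500/189 = 3/8

[LHY]:[YWJ] = 3/8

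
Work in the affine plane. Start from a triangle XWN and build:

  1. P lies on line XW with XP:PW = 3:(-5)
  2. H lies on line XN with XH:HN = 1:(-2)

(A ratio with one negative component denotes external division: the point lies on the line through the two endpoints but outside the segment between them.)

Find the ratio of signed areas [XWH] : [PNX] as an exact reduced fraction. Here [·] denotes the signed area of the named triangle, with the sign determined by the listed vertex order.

[XWH]:[PNX] = 2/3

Choose coordinates X = (0, 0), W = (1, 0), N = (0, 1).
1. P lies on line XW with XP:PW = 3:(-5) ⇒ P = (-3/2, 0)
2. H lies on line XN with XH:HN = 1:(-2) ⇒ H = (0, -1)
2·[XWH] = -1, 2·[PNX] = -3/2
[XWH]:[PNX] = -1:-3/2 = 2/3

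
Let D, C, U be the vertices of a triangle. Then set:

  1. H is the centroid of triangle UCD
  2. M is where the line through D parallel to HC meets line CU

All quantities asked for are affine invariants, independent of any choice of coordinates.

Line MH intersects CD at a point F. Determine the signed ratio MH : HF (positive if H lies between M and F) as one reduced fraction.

MH:HF = -4

Work in coordinates with D = (0, 0), C = (1, 0), U = (0, 1).
1. H is the centroid of triangle UCD ⇒ H = (1/3, 1/3)
2. M is where the line through D parallel to HC meets line CU ⇒ M = (2, -1)
line MH meets CD at F = (3/4, 0)
H = M + t·(F−M) with t = 4/3, so MH:HF = 4/3:-1/3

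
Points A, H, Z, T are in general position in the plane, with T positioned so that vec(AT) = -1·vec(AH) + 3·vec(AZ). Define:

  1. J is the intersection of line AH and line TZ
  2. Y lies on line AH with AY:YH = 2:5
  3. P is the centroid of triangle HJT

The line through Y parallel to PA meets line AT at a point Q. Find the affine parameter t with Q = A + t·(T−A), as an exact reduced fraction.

Choose coordinates A = (0, 0), H = (1, 0), Z = (0, 1), T = (-1, 3).
1. J is the intersection of line AH and line TZ ⇒ J = (1/2, 0)
2. Y lies on line AH with AY:YH = 2:5 ⇒ Y = (2/7, 0)
3. P is the centroid of triangle HJT ⇒ P = (1/6, 1)
through Y parallel to PA: direction (-1/6, -1); meets AT at Q = (4/21, -4/7)
Q = A + t·(T−A) with t = -4/21

t = -4/21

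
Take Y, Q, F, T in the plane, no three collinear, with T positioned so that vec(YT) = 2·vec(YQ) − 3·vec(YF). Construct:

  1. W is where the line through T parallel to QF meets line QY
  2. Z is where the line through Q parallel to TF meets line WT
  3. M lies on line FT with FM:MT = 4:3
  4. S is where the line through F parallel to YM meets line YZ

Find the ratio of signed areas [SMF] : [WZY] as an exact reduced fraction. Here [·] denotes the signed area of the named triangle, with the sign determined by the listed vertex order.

[SMF]:[WZY] = 6/5

Set Y = (0, 0), Q = (1, 0), F = (0, 1), T = (2, -3); any affine frame gives the same invariant.
1. W is where the line through T parallel to QF meets line QY ⇒ W = (-1, 0)
2. Z is where the line through Q parallel to TF meets line WT ⇒ Z = (3, -4)
3. M lies on line FT with FM:MT = 4:3 ⇒ M = (8/7, -9/7)
4. S is where the line through F parallel to YM meets line YZ ⇒ S = (-24/5, 32/5)
2·[SMF] = 24/5, 2·[WZY] = 4
[SMF]:[WZY] = 24/5:4 = 6/5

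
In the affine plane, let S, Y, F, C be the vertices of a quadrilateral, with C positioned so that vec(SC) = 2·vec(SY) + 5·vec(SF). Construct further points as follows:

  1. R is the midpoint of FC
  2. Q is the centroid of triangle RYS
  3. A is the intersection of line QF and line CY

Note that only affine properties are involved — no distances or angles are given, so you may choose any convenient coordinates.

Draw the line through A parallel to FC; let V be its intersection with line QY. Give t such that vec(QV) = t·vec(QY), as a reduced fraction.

Set S = (0, 0), Y = (1, 0), F = (0, 1), C = (2, 5); any affine frame gives the same invariant.
1. R is the midpoint of FC ⇒ R = (1, 3)
2. Q is the centroid of triangle RYS ⇒ Q = (2/3, 1)
3. A is the intersection of line QF and line CY ⇒ A = (6/5, 1)
through A parallel to FC: direction (2, 4); meets QY at V = (22/25, 9/25)
V = Q + t·(Y−Q) with t = 16/25

t = 16/25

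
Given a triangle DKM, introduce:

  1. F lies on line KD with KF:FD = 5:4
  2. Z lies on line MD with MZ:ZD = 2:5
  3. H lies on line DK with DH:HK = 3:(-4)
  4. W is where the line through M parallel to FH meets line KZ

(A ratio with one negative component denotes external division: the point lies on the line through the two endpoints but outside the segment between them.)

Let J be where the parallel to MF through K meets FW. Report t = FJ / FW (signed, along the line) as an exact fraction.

Choose coordinates D = (0, 0), K = (1, 0), M = (0, 1).
1. F lies on line KD with KF:FD = 5:4 ⇒ F = (4/9, 0)
2. Z lies on line MD with MZ:ZD = 2:5 ⇒ Z = (0, 5/7)
3. H lies on line DK with DH:HK = 3:(-4) ⇒ H = (-3, 0)
4. W is where the line through M parallel to FH meets line KZ ⇒ W = (-2/5, 1)
through K parallel to MF: direction (4/9, -1); meets FW at J = (131/81, -25/18)
J = F + t·(W−F) with t = -25/18

t = -25/18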